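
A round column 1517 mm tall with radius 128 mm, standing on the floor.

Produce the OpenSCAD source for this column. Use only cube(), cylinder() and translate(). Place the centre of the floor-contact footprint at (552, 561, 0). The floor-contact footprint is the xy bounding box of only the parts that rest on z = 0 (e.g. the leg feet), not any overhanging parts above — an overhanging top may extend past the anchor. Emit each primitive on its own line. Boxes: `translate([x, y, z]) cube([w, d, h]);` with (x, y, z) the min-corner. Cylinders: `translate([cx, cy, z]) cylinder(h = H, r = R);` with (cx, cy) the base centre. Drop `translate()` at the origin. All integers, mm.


translate([552, 561, 0]) cylinder(h = 1517, r = 128);


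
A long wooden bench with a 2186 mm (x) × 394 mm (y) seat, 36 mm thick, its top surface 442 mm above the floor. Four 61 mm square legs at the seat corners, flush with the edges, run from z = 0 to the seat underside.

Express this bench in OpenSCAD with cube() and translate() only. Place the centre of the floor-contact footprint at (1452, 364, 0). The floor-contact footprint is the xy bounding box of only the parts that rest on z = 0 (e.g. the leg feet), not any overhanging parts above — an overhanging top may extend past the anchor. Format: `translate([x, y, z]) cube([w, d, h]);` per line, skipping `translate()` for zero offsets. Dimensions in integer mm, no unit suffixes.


translate([359, 167, 406]) cube([2186, 394, 36]);
translate([359, 167, 0]) cube([61, 61, 406]);
translate([359, 500, 0]) cube([61, 61, 406]);
translate([2484, 167, 0]) cube([61, 61, 406]);
translate([2484, 500, 0]) cube([61, 61, 406]);


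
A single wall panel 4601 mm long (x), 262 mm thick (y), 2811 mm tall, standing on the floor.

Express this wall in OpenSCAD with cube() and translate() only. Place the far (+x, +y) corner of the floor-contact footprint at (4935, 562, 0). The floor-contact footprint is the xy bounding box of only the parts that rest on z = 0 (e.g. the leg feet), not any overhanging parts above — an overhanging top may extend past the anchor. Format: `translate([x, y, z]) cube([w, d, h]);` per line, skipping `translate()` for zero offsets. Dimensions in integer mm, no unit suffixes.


translate([334, 300, 0]) cube([4601, 262, 2811]);


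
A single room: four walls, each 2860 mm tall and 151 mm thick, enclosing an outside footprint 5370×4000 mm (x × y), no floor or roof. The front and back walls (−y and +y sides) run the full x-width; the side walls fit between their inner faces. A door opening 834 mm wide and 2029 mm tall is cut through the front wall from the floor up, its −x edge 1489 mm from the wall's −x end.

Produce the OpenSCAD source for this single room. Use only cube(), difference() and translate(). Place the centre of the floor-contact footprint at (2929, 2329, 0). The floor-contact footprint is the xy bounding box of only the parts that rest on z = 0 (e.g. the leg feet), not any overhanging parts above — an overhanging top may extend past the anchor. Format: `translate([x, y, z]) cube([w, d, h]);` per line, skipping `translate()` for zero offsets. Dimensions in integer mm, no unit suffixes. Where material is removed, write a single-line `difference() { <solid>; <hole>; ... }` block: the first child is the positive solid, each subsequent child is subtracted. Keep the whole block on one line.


difference() { translate([244, 329, 0]) cube([5370, 151, 2860]); translate([1733, 329, 0]) cube([834, 151, 2029]); }
translate([244, 4178, 0]) cube([5370, 151, 2860]);
translate([244, 480, 0]) cube([151, 3698, 2860]);
translate([5463, 480, 0]) cube([151, 3698, 2860]);


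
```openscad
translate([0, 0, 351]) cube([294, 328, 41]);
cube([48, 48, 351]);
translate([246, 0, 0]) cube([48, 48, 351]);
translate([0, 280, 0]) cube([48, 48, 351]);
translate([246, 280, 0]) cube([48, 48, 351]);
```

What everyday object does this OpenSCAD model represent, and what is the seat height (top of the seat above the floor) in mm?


A stool. The seat height is 392 mm.

A 294×328×41 slab at z = 351 on four corner posts — a stool. The seat top is 351 + 41 = 392 mm.


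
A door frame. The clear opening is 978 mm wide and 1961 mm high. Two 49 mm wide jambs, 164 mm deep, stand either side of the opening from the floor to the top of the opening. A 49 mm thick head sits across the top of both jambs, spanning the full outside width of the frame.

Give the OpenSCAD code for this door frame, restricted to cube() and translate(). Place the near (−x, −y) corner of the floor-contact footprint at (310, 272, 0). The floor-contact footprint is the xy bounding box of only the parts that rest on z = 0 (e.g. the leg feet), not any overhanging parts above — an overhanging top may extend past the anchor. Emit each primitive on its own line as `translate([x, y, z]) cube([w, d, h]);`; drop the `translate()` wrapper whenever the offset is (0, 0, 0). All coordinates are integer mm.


translate([310, 272, 0]) cube([49, 164, 1961]);
translate([1337, 272, 0]) cube([49, 164, 1961]);
translate([310, 272, 1961]) cube([1076, 164, 49]);


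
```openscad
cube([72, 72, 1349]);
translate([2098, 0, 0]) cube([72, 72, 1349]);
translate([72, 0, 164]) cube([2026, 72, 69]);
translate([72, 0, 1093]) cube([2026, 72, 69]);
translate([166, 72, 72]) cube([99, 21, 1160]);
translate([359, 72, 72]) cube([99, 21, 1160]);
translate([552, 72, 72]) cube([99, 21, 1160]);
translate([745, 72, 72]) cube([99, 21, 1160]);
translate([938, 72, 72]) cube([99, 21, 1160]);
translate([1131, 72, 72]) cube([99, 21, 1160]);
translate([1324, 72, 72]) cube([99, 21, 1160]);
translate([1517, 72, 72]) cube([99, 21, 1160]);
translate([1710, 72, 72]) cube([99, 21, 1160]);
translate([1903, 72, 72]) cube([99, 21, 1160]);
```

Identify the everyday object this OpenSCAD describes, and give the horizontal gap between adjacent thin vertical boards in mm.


A fence section. The picket gap is 94 mm.

Two posts, two rails, 10 pickets — a fence section. Span 2026 mm holds 10 pickets of 99 mm with 11 equal gaps: ⌊(2026 − 10·99) / 11⌋ = 94 mm.


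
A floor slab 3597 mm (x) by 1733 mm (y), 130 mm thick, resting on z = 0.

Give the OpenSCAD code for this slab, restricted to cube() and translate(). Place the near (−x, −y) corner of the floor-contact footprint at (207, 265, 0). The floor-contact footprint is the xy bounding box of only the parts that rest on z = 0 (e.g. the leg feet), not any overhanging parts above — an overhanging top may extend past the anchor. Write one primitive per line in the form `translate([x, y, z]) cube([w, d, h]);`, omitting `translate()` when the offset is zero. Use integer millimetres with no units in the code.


translate([207, 265, 0]) cube([3597, 1733, 130]);


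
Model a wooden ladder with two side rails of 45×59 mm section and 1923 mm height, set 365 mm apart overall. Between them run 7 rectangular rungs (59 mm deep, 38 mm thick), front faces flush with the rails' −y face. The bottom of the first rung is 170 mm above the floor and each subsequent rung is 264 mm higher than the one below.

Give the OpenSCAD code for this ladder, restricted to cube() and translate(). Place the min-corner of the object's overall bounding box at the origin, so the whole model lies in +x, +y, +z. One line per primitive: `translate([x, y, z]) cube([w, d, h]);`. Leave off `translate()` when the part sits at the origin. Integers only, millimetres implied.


cube([45, 59, 1923]);
translate([320, 0, 0]) cube([45, 59, 1923]);
translate([45, 0, 170]) cube([275, 59, 38]);
translate([45, 0, 434]) cube([275, 59, 38]);
translate([45, 0, 698]) cube([275, 59, 38]);
translate([45, 0, 962]) cube([275, 59, 38]);
translate([45, 0, 1226]) cube([275, 59, 38]);
translate([45, 0, 1490]) cube([275, 59, 38]);
translate([45, 0, 1754]) cube([275, 59, 38]);


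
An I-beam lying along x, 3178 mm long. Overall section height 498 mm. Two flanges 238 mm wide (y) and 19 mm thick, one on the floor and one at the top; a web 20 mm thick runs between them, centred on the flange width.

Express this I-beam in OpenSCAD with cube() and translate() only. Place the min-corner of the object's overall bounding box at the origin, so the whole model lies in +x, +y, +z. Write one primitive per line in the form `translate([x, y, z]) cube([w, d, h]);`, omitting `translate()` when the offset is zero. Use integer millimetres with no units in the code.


cube([3178, 238, 19]);
translate([0, 109, 19]) cube([3178, 20, 460]);
translate([0, 0, 479]) cube([3178, 238, 19]);


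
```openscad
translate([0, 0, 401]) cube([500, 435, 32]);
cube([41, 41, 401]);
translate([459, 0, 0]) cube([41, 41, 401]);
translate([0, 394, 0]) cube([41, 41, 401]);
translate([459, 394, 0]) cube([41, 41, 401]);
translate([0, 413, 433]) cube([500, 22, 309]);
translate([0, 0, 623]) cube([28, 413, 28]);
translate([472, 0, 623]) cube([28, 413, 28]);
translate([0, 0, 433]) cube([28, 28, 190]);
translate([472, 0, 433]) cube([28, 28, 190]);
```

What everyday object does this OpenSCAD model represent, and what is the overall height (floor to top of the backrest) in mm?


A chair. The overall height is 742 mm.

A slab on four corner posts with a tall panel at the back — a chair. The seat slab sits at z = 401 with thickness 32, and the 309 mm backrest starts at the seat top, so the overall height is 401 + 32 + 309 = 742 mm.


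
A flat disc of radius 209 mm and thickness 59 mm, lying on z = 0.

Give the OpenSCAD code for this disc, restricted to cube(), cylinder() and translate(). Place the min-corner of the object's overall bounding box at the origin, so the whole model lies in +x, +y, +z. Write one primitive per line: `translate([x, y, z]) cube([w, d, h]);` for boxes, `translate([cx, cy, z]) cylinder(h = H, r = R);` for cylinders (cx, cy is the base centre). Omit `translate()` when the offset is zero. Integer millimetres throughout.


translate([209, 209, 0]) cylinder(h = 59, r = 209);


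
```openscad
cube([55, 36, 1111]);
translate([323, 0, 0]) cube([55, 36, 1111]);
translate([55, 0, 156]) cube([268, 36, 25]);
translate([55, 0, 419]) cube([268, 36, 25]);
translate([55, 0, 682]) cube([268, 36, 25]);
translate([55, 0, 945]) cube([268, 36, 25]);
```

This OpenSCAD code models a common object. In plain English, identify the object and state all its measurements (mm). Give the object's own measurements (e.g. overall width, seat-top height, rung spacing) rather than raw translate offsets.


A straight ladder. Two 55×36 mm vertical rails, 1111 mm tall, stand 378 mm apart (outside-to-outside) with their front faces coplanar on the −y side. 4 rungs, each 36 mm deep and 25 mm tall, span between the inner faces of the rails, front faces flush with the rails. The lowest rung's underside is at z = 156 mm and rungs are spaced 263 mm apart (underside to underside).


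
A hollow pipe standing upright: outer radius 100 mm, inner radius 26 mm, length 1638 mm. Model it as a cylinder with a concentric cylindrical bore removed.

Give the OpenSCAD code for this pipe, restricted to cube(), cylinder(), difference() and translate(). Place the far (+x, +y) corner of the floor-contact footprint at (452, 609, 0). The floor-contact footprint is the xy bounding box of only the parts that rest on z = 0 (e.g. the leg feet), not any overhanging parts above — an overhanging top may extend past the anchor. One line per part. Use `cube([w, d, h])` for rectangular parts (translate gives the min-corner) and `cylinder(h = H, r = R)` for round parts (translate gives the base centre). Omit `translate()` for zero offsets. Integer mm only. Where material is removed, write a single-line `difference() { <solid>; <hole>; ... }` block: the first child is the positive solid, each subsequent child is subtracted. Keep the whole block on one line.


difference() { translate([352, 509, 0]) cylinder(h = 1638, r = 100); translate([352, 509, 0]) cylinder(h = 1638, r = 26); }


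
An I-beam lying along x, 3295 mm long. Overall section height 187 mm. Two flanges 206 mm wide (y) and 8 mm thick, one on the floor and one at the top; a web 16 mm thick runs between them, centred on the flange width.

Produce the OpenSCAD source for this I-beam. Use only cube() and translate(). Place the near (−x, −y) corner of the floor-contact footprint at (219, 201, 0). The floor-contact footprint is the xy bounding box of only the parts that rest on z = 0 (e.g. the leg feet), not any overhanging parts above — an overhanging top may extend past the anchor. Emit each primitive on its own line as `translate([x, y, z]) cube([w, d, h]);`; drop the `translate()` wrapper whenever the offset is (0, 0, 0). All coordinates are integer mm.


translate([219, 201, 0]) cube([3295, 206, 8]);
translate([219, 296, 8]) cube([3295, 16, 171]);
translate([219, 201, 179]) cube([3295, 206, 8]);


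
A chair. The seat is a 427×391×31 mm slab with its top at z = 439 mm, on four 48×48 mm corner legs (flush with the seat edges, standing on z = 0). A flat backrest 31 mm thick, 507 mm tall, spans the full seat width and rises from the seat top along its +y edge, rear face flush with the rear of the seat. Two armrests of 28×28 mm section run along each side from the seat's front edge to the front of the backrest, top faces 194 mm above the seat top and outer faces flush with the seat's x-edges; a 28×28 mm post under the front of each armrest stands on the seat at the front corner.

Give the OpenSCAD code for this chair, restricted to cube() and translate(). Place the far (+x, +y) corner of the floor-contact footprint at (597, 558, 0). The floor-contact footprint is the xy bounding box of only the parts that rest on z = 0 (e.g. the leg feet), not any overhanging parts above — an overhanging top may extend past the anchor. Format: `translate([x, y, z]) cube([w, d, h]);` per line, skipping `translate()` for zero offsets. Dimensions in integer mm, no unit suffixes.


translate([170, 167, 408]) cube([427, 391, 31]);
translate([170, 167, 0]) cube([48, 48, 408]);
translate([549, 167, 0]) cube([48, 48, 408]);
translate([170, 510, 0]) cube([48, 48, 408]);
translate([549, 510, 0]) cube([48, 48, 408]);
translate([170, 527, 439]) cube([427, 31, 507]);
translate([170, 167, 605]) cube([28, 360, 28]);
translate([569, 167, 605]) cube([28, 360, 28]);
translate([170, 167, 439]) cube([28, 28, 166]);
translate([569, 167, 439]) cube([28, 28, 166]);


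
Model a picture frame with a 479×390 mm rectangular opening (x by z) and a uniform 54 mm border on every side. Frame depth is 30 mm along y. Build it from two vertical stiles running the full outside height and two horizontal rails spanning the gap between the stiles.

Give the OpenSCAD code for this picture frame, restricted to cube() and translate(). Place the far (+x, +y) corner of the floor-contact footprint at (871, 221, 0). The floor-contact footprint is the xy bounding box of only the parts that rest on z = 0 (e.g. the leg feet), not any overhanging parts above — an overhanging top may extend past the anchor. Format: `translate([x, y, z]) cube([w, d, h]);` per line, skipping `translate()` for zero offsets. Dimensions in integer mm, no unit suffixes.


translate([284, 191, 0]) cube([54, 30, 498]);
translate([817, 191, 0]) cube([54, 30, 498]);
translate([338, 191, 0]) cube([479, 30, 54]);
translate([338, 191, 444]) cube([479, 30, 54]);


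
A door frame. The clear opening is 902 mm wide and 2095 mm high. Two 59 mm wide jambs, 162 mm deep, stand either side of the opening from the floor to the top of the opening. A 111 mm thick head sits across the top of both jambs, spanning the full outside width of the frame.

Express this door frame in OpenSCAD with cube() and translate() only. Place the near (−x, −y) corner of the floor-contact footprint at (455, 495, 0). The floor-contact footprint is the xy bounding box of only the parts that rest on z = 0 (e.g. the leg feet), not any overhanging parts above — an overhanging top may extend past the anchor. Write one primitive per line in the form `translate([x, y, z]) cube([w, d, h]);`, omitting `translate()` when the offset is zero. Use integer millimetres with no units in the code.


translate([455, 495, 0]) cube([59, 162, 2095]);
translate([1416, 495, 0]) cube([59, 162, 2095]);
translate([455, 495, 2095]) cube([1020, 162, 111]);


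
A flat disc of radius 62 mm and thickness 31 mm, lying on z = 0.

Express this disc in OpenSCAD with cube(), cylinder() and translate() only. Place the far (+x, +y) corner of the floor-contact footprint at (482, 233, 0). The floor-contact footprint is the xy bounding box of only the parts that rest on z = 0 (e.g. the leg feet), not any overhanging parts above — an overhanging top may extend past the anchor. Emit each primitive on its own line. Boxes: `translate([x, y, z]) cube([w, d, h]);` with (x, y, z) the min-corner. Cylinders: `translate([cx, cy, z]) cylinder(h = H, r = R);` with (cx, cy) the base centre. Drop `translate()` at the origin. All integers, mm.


translate([420, 171, 0]) cylinder(h = 31, r = 62);


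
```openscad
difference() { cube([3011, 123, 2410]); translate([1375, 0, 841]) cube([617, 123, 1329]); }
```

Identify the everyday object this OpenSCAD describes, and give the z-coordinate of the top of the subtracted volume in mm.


A wall with a window opening. The window head height is 2170 mm.

A wall with a rectangular opening subtracted — a window. Sill at z = 841, opening 1329 mm tall, so the head is at 841 + 1329 = 2170 mm.


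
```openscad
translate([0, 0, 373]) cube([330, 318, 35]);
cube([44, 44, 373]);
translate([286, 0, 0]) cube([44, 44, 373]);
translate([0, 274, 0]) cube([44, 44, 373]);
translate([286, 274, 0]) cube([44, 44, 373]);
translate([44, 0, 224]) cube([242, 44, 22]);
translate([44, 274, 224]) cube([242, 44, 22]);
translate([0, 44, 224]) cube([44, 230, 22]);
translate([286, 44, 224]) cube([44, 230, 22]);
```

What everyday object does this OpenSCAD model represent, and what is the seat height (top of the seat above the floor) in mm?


A stool. The seat height is 408 mm.

A 330×318×35 slab at z = 373 on four corner posts — a stool. The seat top is 373 + 35 = 408 mm.


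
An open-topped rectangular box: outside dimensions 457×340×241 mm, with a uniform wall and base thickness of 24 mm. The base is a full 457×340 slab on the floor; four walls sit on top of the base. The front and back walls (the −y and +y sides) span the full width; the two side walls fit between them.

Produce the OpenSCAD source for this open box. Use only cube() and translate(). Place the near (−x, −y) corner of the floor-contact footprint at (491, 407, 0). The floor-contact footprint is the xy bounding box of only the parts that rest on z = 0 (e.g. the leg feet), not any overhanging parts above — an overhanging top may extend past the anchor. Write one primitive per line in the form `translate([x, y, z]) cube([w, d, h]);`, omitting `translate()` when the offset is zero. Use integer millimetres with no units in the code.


translate([491, 407, 0]) cube([457, 340, 24]);
translate([491, 407, 24]) cube([457, 24, 217]);
translate([491, 723, 24]) cube([457, 24, 217]);
translate([491, 431, 24]) cube([24, 292, 217]);
translate([924, 431, 24]) cube([24, 292, 217]);


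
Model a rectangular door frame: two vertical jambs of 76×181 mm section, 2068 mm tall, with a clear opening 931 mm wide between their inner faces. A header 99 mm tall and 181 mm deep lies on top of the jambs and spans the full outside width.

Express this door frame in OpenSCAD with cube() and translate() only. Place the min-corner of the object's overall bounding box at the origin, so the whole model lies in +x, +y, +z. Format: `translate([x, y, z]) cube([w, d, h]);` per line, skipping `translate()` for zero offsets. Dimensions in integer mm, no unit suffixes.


cube([76, 181, 2068]);
translate([1007, 0, 0]) cube([76, 181, 2068]);
translate([0, 0, 2068]) cube([1083, 181, 99]);


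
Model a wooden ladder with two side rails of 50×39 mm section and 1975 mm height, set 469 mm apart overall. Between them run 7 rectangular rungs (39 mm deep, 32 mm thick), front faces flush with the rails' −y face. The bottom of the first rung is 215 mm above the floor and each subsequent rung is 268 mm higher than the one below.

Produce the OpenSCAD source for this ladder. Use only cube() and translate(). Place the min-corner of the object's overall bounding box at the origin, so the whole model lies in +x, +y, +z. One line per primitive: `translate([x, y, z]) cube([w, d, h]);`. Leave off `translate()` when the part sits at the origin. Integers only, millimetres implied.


cube([50, 39, 1975]);
translate([419, 0, 0]) cube([50, 39, 1975]);
translate([50, 0, 215]) cube([369, 39, 32]);
translate([50, 0, 483]) cube([369, 39, 32]);
translate([50, 0, 751]) cube([369, 39, 32]);
translate([50, 0, 1019]) cube([369, 39, 32]);
translate([50, 0, 1287]) cube([369, 39, 32]);
translate([50, 0, 1555]) cube([369, 39, 32]);
translate([50, 0, 1823]) cube([369, 39, 32]);


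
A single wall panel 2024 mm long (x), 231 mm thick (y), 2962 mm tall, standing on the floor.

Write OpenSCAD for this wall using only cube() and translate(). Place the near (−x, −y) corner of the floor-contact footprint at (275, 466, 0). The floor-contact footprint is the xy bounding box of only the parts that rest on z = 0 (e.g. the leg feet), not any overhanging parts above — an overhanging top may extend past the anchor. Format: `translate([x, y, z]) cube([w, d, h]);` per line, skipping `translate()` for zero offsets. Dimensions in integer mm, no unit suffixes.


translate([275, 466, 0]) cube([2024, 231, 2962]);


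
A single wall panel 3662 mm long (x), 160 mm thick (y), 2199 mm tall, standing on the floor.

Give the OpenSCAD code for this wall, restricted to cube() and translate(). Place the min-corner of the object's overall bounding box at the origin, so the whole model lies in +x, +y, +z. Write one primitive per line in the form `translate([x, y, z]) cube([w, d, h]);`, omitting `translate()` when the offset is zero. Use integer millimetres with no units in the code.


cube([3662, 160, 2199]);


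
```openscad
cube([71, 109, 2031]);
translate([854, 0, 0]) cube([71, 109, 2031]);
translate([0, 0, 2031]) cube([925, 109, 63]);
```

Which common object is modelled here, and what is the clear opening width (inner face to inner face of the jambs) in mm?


A door frame. The clear opening width is 783 mm.

Two 2031 mm tall posts with a header on top — a door frame. The left jamb is 71 mm wide at x = 0; the right jamb starts at x = 854. The clear opening is 854 − 71 = 783 mm.


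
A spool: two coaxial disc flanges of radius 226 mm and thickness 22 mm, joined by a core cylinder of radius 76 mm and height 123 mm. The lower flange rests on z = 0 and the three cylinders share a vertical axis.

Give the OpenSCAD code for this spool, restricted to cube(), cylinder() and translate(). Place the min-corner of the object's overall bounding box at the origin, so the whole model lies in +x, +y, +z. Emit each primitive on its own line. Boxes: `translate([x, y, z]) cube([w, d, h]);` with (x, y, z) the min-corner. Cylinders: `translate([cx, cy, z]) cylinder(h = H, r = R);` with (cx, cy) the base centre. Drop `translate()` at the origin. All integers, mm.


translate([226, 226, 0]) cylinder(h = 22, r = 226);
translate([226, 226, 22]) cylinder(h = 123, r = 76);
translate([226, 226, 145]) cylinder(h = 22, r = 226);


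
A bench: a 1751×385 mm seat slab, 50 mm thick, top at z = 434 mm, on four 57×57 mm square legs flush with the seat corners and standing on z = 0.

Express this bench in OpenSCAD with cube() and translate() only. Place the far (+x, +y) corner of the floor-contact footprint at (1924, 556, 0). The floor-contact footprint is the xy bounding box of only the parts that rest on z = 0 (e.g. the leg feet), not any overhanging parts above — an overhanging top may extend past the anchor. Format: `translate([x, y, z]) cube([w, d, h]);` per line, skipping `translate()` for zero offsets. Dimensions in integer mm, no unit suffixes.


translate([173, 171, 384]) cube([1751, 385, 50]);
translate([173, 171, 0]) cube([57, 57, 384]);
translate([173, 499, 0]) cube([57, 57, 384]);
translate([1867, 171, 0]) cube([57, 57, 384]);
translate([1867, 499, 0]) cube([57, 57, 384]);


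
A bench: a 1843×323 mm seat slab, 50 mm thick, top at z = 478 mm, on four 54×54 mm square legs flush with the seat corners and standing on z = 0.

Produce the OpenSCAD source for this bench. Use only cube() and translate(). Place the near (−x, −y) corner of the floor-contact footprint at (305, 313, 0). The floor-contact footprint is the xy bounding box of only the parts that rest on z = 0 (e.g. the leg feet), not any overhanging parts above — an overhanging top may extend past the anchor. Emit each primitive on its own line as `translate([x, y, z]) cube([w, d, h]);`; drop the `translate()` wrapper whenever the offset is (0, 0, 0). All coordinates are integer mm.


// leg_h = 478 − 50 = 428
translate([305, 313, 428]) cube([1843, 323, 50]);
translate([305, 313, 0]) cube([54, 54, 428]);
translate([305, 582, 0]) cube([54, 54, 428]);
translate([2094, 313, 0]) cube([54, 54, 428]);
translate([2094, 582, 0]) cube([54, 54, 428]);


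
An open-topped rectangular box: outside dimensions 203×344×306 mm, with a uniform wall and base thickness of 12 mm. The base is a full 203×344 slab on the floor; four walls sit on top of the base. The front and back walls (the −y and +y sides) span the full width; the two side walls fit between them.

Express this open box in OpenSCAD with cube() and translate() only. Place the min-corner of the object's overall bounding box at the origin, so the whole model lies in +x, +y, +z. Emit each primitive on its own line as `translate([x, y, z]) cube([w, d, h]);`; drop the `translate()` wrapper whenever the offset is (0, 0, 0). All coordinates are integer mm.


cube([203, 344, 12]);
translate([0, 0, 12]) cube([203, 12, 294]);
translate([0, 332, 12]) cube([203, 12, 294]);
translate([0, 12, 12]) cube([12, 320, 294]);
translate([191, 12, 12]) cube([12, 320, 294]);


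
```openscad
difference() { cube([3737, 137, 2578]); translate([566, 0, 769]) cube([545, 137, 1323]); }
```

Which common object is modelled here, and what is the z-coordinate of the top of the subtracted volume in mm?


A wall with a window opening. The window head height is 2092 mm.

A wall with a rectangular opening subtracted — a window. Sill at z = 769, opening 1323 mm tall, so the head is at 769 + 1323 = 2092 mm.


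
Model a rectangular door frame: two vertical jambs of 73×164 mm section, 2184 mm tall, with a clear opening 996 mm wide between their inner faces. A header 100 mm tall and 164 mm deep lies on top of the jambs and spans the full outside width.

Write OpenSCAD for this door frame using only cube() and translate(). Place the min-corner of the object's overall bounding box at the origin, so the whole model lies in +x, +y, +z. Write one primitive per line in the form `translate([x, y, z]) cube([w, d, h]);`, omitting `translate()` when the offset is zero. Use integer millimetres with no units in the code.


cube([73, 164, 2184]);
translate([1069, 0, 0]) cube([73, 164, 2184]);
translate([0, 0, 2184]) cube([1142, 164, 100]);


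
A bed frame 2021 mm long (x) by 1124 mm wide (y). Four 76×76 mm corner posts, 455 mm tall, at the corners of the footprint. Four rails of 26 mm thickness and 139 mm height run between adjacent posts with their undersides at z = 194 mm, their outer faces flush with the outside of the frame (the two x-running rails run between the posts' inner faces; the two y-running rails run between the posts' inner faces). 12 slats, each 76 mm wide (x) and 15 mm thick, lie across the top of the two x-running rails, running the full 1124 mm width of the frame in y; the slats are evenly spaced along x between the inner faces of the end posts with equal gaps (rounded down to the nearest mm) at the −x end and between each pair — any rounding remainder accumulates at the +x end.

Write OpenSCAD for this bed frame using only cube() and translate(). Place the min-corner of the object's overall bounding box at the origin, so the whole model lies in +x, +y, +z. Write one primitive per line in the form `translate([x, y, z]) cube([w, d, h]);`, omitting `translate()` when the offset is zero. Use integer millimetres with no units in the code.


// slat z = rail_z + rail_h = 194 + 139 = 333
// slat gap = ⌊(1869 − 12·76) / 13⌋ = 73
cube([76, 76, 455]);
translate([0, 1048, 0]) cube([76, 76, 455]);
translate([1945, 0, 0]) cube([76, 76, 455]);
translate([1945, 1048, 0]) cube([76, 76, 455]);
translate([76, 0, 194]) cube([1869, 26, 139]);
translate([76, 1098, 194]) cube([1869, 26, 139]);
translate([0, 76, 194]) cube([26, 972, 139]);
translate([1995, 76, 194]) cube([26, 972, 139]);
translate([149, 0, 333]) cube([76, 1124, 15]);
translate([298, 0, 333]) cube([76, 1124, 15]);
translate([447, 0, 333]) cube([76, 1124, 15]);
translate([596, 0, 333]) cube([76, 1124, 15]);
translate([745, 0, 333]) cube([76, 1124, 15]);
translate([894, 0, 333]) cube([76, 1124, 15]);
translate([1043, 0, 333]) cube([76, 1124, 15]);
translate([1192, 0, 333]) cube([76, 1124, 15]);
translate([1341, 0, 333]) cube([76, 1124, 15]);
translate([1490, 0, 333]) cube([76, 1124, 15]);
translate([1639, 0, 333]) cube([76, 1124, 15]);
translate([1788, 0, 333]) cube([76, 1124, 15]);


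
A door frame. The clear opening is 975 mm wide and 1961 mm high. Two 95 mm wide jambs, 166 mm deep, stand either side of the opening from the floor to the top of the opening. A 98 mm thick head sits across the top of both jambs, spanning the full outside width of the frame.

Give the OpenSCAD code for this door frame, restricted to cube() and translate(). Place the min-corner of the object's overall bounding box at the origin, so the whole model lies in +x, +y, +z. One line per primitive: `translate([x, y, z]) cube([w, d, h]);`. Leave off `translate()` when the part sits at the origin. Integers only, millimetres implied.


cube([95, 166, 1961]);
translate([1070, 0, 0]) cube([95, 166, 1961]);
translate([0, 0, 1961]) cube([1165, 166, 98]);


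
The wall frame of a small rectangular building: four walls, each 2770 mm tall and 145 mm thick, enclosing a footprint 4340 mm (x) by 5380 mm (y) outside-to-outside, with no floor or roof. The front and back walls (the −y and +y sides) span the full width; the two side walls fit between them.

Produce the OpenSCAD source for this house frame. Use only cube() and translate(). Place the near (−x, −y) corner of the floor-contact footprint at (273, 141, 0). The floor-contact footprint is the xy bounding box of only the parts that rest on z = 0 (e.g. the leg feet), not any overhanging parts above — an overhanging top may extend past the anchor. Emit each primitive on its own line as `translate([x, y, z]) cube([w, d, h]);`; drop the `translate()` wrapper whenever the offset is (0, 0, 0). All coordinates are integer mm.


translate([273, 141, 0]) cube([4340, 145, 2770]);
translate([273, 5376, 0]) cube([4340, 145, 2770]);
translate([273, 286, 0]) cube([145, 5090, 2770]);
translate([4468, 286, 0]) cube([145, 5090, 2770]);


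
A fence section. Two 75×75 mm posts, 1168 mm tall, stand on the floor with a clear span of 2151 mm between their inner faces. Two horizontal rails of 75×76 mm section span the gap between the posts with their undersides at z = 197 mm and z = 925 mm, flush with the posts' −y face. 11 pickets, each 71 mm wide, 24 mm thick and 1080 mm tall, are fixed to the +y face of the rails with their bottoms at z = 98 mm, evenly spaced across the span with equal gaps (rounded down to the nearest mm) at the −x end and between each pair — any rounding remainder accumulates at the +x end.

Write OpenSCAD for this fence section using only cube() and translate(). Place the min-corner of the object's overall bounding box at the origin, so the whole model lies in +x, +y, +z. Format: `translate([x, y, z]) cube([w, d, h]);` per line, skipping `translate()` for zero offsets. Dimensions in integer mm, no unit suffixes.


cube([75, 75, 1168]);
translate([2226, 0, 0]) cube([75, 75, 1168]);
translate([75, 0, 197]) cube([2151, 75, 76]);
translate([75, 0, 925]) cube([2151, 75, 76]);
translate([189, 75, 98]) cube([71, 24, 1080]);
translate([374, 75, 98]) cube([71, 24, 1080]);
translate([559, 75, 98]) cube([71, 24, 1080]);
translate([744, 75, 98]) cube([71, 24, 1080]);
translate([929, 75, 98]) cube([71, 24, 1080]);
translate([1114, 75, 98]) cube([71, 24, 1080]);
translate([1299, 75, 98]) cube([71, 24, 1080]);
translate([1484, 75, 98]) cube([71, 24, 1080]);
translate([1669, 75, 98]) cube([71, 24, 1080]);
translate([1854, 75, 98]) cube([71, 24, 1080]);
translate([2039, 75, 98]) cube([71, 24, 1080]);


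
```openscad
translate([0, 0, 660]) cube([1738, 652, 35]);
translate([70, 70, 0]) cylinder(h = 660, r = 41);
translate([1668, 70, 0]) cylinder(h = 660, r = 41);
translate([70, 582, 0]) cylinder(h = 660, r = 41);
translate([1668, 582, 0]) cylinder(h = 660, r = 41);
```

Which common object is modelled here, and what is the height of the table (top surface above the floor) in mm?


A table. The table height is 695 mm.

A 1738×652×35 slab sits at z = 660 on four Ø82 mm round legs — a table. The top surface is at 660 + 35 = 695 mm.


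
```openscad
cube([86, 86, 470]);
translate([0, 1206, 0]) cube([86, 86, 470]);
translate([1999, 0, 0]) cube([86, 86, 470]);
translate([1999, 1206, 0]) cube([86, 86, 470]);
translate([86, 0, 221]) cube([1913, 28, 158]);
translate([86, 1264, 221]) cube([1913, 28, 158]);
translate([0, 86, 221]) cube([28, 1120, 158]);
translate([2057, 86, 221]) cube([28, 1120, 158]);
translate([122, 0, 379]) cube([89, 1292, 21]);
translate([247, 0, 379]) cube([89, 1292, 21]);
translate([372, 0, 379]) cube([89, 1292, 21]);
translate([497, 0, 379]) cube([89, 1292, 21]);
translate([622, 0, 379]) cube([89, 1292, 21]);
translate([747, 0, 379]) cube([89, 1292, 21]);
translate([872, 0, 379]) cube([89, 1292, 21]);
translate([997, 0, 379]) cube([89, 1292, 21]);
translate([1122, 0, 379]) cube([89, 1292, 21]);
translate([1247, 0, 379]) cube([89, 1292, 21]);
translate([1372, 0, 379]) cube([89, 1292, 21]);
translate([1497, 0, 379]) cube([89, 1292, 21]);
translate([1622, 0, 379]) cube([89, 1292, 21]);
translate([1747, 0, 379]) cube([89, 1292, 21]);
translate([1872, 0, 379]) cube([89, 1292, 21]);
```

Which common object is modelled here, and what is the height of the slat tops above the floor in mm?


A bed frame. The slat-top height is 400 mm.

Four posts, four rails, and a row of slats — a bed frame. Slats sit on the rails at z = 221 + 158 = 379; with slat thickness 21, the top is 400 mm.


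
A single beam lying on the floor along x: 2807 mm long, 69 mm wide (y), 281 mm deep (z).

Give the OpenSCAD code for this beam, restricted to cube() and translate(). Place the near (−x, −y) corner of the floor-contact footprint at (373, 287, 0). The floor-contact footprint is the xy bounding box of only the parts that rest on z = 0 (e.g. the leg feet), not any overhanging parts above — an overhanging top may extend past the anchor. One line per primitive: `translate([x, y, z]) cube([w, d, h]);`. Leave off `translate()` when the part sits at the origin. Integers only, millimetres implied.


translate([373, 287, 0]) cube([2807, 69, 281]);


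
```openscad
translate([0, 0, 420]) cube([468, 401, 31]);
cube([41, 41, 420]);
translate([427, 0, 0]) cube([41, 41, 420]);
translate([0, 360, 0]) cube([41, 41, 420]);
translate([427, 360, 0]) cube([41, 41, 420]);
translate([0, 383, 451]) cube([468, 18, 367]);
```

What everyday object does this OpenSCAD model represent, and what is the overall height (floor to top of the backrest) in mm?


A chair. The overall height is 818 mm.

A slab on four corner posts with a tall panel at the back — a chair. The seat slab sits at z = 420 with thickness 31, and the 367 mm backrest starts at the seat top, so the overall height is 420 + 31 + 367 = 818 mm.


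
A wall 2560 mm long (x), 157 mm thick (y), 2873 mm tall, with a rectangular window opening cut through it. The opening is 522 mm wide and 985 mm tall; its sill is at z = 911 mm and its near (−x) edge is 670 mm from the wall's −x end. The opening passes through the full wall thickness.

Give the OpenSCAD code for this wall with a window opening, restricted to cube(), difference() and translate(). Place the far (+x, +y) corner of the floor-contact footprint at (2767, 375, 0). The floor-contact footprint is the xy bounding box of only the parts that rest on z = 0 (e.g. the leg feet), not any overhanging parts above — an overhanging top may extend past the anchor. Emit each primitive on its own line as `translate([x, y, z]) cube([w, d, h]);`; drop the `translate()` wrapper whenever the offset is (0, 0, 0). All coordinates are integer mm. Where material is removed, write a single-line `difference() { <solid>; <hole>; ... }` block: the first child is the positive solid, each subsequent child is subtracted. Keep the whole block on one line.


difference() { translate([207, 218, 0]) cube([2560, 157, 2873]); translate([877, 218, 911]) cube([522, 157, 985]); }


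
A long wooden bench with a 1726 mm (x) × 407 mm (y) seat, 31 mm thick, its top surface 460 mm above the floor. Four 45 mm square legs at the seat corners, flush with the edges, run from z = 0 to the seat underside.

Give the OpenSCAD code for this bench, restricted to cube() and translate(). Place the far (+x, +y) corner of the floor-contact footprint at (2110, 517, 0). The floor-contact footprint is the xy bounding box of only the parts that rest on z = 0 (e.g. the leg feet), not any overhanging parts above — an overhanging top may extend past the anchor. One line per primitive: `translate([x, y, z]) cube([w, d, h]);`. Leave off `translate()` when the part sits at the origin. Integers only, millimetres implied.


// leg_h = 460 − 31 = 429
translate([384, 110, 429]) cube([1726, 407, 31]);
translate([384, 110, 0]) cube([45, 45, 429]);
translate([384, 472, 0]) cube([45, 45, 429]);
translate([2065, 110, 0]) cube([45, 45, 429]);
translate([2065, 472, 0]) cube([45, 45, 429]);


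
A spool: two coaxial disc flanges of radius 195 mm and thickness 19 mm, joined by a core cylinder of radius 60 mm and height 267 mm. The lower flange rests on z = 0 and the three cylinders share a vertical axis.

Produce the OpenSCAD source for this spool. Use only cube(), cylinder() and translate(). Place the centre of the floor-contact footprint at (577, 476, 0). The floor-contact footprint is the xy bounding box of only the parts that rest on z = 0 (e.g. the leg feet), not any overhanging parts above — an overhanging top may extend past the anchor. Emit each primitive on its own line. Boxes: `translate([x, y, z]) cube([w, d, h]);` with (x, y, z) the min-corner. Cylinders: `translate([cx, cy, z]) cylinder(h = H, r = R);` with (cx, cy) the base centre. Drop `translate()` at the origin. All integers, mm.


translate([577, 476, 0]) cylinder(h = 19, r = 195);
translate([577, 476, 19]) cylinder(h = 267, r = 60);
translate([577, 476, 286]) cylinder(h = 19, r = 195);


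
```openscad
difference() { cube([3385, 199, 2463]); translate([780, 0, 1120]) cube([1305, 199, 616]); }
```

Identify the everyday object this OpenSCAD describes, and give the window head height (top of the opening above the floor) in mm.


A wall with a window opening. The window head height is 1736 mm.

A wall with a rectangular opening subtracted — a window. Sill at z = 1120, opening 616 mm tall, so the head is at 1120 + 616 = 1736 mm.


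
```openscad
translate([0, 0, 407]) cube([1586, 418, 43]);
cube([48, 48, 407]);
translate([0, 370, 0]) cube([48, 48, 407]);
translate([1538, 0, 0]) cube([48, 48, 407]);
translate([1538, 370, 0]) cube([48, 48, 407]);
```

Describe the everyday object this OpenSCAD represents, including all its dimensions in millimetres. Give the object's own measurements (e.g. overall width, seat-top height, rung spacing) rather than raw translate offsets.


A bench: a 1586×418 mm seat slab, 43 mm thick, top at z = 450 mm, on four 48×48 mm square legs flush with the seat corners and standing on z = 0.


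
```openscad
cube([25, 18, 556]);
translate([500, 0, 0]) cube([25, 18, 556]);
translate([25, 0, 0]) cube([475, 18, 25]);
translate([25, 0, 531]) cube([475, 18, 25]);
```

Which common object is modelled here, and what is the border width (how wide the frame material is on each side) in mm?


A picture frame. The border width is 25 mm.

Four thin pieces enclosing a rectangular opening — a picture frame. The two full-height stiles are 556 mm tall; the top rail sits at z = 531 and is 25 mm tall, so the border above the opening is 556 − 531 = 25 mm, matching the stile x-width.
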